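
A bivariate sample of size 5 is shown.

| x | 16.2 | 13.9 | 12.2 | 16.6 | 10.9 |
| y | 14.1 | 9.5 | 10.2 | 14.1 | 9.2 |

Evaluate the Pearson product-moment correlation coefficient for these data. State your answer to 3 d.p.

0.905

n = 5, Σx = 69.8, Σy = 57.1, Σx² = 998.86, Σy² = 676.55, Σxy = 819.25
nΣxy − ΣxΣy = 4096.25 − 3985.58 = 110.67
nΣx² − (Σx)² = 4994.3 − 4872.04 = 122.26; nΣy² − (Σy)² = 3382.75 − 3260.41 = 122.34
r = 110.67 / √(122.26 × 122.34) = 110.67 / 122.3000 ≈ 0.905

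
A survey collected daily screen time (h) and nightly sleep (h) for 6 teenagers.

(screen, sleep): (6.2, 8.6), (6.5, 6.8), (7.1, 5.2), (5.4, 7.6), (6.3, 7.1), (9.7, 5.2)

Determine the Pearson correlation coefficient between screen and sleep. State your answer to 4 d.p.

n = 6, Σx = 41.2, Σy = 40.5, Σx² = 294.04, Σy² = 282.45, Σxy = 270.65
nΣxy − ΣxΣy = 1623.9 − 1668.6 = -44.7
nΣx² − (Σx)² = 1764.24 − 1697.44 = 66.8; nΣy² − (Σy)² = 1694.7 − 1640.25 = 54.45
r = -44.7 / √(66.8 × 54.45) = -44.7 / 60.3097 ≈ -0.7412

-0.7412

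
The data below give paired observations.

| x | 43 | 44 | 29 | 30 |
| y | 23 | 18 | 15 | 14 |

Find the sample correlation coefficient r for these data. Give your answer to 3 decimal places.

n = 4, Σx = 146, Σy = 70, Σx² = 5526, Σy² = 1274, Σxy = 2636
nΣxy − ΣxΣy = 10544 − 10220 = 324
nΣx² − (Σx)² = 22104 − 21316 = 788; nΣy² − (Σy)² = 5096 − 4900 = 196
r = 324 / √(788 × 196) = 324 / 392.9987 ≈ 0.824

0.824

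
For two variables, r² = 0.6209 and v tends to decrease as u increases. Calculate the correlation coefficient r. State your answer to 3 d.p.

-0.788

|r| = √0.6209 = 0.788
The association is negative, so r = −0.788.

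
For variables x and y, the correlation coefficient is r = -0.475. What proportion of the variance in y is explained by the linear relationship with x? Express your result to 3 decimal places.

0.226

r² = (-0.475)² = 0.226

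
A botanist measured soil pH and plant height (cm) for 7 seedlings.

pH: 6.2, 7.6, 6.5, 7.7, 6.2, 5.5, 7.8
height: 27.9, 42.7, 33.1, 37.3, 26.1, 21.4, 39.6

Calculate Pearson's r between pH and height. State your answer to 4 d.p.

0.9540

n = 7, Σx = 47.5, Σy = 228.1, Σx² = 327.27, Σy² = 7795.93, Σxy = 1588.26
nΣxy − ΣxΣy = 11117.82 − 10834.75 = 283.07
nΣx² − (Σx)² = 2290.89 − 2256.25 = 34.64; nΣy² − (Σy)² = 54571.51 − 52029.61 = 2541.9
r = 283.07 / √(34.64 × 2541.9) = 283.07 / 296.7346 ≈ 0.9540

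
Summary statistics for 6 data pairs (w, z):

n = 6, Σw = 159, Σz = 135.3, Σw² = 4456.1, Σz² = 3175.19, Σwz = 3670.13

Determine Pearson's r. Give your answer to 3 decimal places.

r = (nΣwz − ΣwΣz) / √[(nΣw² − (Σw)²)(nΣz² − (Σz)²)]
Numerator: 6×3670.13 − 159×135.3 = 508.08
Denominator: √[(26736.6 − 25281)(19051.14 − 18306.09)] = √[1455.6 × 745.05] = 1041.3908
r = 508.08 / 1041.3908 ≈ 0.488

0.488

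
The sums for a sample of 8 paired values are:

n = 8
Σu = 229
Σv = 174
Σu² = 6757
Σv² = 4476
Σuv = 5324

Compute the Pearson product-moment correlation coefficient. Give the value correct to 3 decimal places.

0.919

r = (nΣuv − ΣuΣv) / √[(nΣu² − (Σu)²)(nΣv² − (Σv)²)]
Numerator: 8×5324 − 229×174 = 2746
Denominator: √[(54056 − 52441)(35808 − 30276)] = √[1615 × 5532] = 2989.0099
r = 2746 / 2989.0099 ≈ 0.919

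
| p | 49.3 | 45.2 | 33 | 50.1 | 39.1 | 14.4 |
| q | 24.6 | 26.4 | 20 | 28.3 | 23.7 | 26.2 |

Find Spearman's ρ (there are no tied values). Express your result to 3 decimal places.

0.543

Rank p: 5, 4, 2, 6, 3, 1
Rank q: 3, 5, 1, 6, 2, 4
d = rank(p) − rank(q): 2, -1, 1, 0, 1, -3; Σd² = 16
ρ = 1 − 6Σd² / [n(n²−1)] = 1 − 6×16 / (6×35) = 1 − 96/210 ≈ 0.543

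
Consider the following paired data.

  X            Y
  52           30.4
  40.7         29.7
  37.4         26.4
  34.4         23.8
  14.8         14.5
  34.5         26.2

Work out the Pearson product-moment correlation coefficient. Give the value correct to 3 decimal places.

0.955

n = 6, ΣX = 213.8, ΣY = 151, ΣX² = 8351.9, ΣY² = 3966.34, ΣXY = 5714.17
nΣXY − ΣXΣY = 34285.02 − 32283.8 = 2001.22
nΣX² − (ΣX)² = 50111.4 − 45710.44 = 4400.96; nΣY² − (ΣY)² = 23798.04 − 22801 = 997.04
r = 2001.22 / √(4400.96 × 997.04) = 2001.22 / 2094.7394 ≈ 0.955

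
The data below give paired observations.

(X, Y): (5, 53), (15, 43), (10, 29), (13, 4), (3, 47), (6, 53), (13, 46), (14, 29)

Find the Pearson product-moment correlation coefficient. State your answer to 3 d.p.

-0.534

n = 8, ΣX = 79, ΣY = 304, ΣX² = 929, ΣY² = 13490, ΣXY = 2715
nΣXY − ΣXΣY = 21720 − 24016 = -2296
nΣX² − (ΣX)² = 7432 − 6241 = 1191; nΣY² − (ΣY)² = 107920 − 92416 = 15504
r = -2296 / √(1191 × 15504) = -2296 / 4297.1228 ≈ -0.534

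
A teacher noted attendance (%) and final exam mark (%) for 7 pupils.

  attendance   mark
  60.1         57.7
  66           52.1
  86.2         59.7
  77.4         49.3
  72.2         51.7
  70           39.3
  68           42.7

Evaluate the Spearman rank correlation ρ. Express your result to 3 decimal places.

Rank attendance: 1, 2, 7, 6, 5, 4, 3
Rank mark: 6, 5, 7, 3, 4, 1, 2
d = rank(attendance) − rank(mark): -5, -3, 0, 3, 1, 3, 1; Σd² = 54
ρ = 1 − 6Σd² / [n(n²−1)] = 1 − 6×54 / (7×48) = 1 − 324/336 ≈ 0.036

0.036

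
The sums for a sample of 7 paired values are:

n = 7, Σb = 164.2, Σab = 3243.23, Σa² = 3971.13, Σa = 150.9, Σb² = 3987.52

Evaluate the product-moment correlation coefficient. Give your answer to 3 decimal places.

r = (nΣab − ΣaΣb) / √[(nΣa² − (Σa)²)(nΣb² − (Σb)²)]
Numerator: 7×3243.23 − 150.9×164.2 = -2075.17
Denominator: √[(27797.91 − 22770.81)(27912.64 − 26961.64)] = √[5027.1 × 951] = 2186.4977
r = -2075.17 / 2186.4977 ≈ -0.949

-0.949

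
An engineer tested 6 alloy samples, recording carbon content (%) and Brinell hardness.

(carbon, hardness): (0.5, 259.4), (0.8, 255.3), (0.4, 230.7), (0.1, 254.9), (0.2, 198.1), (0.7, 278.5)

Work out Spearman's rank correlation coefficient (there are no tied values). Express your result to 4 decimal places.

0.6571

Rank carbon: 4, 6, 3, 1, 2, 5
Rank hardness: 5, 4, 2, 3, 1, 6
d = rank(carbon) − rank(hardness): -1, 2, 1, -2, 1, -1; Σd² = 12
ρ = 1 − 6Σd² / [n(n²−1)] = 1 − 6×12 / (6×35) = 1 − 72/210 ≈ 0.6571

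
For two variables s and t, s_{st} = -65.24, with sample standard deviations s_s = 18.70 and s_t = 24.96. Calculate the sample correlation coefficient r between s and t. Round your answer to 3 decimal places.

r = Cov(s,t) / (s_s · s_t) = -65.24 / (18.70 × 24.96)
  = -65.24 / 466.7520 ≈ -0.140

-0.140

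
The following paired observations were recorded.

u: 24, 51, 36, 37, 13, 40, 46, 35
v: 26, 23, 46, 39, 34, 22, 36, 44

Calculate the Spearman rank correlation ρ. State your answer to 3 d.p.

Rank u: 2, 8, 4, 5, 1, 6, 7, 3
Rank v: 3, 2, 8, 6, 4, 1, 5, 7
d = rank(u) − rank(v): -1, 6, -4, -1, -3, 5, 2, -4; Σd² = 108
ρ = 1 − 6Σd² / [n(n²−1)] = 1 − 6×108 / (8×63) = 1 − 648/504 ≈ -0.286

-0.286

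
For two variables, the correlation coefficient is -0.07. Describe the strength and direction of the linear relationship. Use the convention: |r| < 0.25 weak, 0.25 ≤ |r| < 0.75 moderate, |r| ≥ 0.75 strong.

weak negative

r = -0.07 < 0 so the relationship is negative.
|r| = 0.07, which falls in the weak range.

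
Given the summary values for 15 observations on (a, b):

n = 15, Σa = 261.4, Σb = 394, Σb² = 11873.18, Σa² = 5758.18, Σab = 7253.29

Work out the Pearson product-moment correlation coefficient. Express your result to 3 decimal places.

0.286

r = (nΣab − ΣaΣb) / √[(nΣa² − (Σa)²)(nΣb² − (Σb)²)]
Numerator: 15×7253.29 − 261.4×394 = 5807.75
Denominator: √[(86372.7 − 68329.96)(178097.7 − 155236)] = √[18042.74 × 22861.7] = 20309.7934
r = 5807.75 / 20309.7934 ≈ 0.286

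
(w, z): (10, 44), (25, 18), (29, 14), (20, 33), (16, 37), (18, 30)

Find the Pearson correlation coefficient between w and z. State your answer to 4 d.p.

-0.9745

n = 6, Σw = 118, Σz = 176, Σw² = 2546, Σz² = 5814, Σwz = 3088
nΣwz − ΣwΣz = 18528 − 20768 = -2240
nΣw² − (Σw)² = 15276 − 13924 = 1352; nΣz² − (Σz)² = 34884 − 30976 = 3908
r = -2240 / √(1352 × 3908) = -2240 / 2298.6118 ≈ -0.9745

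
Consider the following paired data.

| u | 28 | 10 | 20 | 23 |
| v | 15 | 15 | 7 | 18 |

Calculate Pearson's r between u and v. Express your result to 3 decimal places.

0.095

n = 4, Σu = 81, Σv = 55, Σu² = 1813, Σv² = 823, Σuv = 1124
nΣuv − ΣuΣv = 4496 − 4455 = 41
nΣu² − (Σu)² = 7252 − 6561 = 691; nΣv² − (Σv)² = 3292 − 3025 = 267
r = 41 / √(691 × 267) = 41 / 429.5311 ≈ 0.095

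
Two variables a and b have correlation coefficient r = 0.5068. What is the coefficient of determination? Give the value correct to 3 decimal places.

0.257

r² = (0.5068)² = 0.257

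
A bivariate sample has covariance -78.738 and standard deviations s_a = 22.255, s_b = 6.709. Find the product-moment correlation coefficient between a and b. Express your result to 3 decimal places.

r = Cov(a,b) / (s_a · s_b) = -78.738 / (22.255 × 6.709)
  = -78.738 / 149.3088 ≈ -0.527

-0.527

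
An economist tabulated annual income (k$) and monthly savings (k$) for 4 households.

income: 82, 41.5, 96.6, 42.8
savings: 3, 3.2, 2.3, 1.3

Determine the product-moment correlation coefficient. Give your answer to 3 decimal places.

0.174

n = 4, Σx = 262.9, Σy = 9.8, Σx² = 19609.65, Σy² = 26.22, Σxy = 656.62
nΣxy − ΣxΣy = 2626.48 − 2576.42 = 50.06
nΣx² − (Σx)² = 78438.6 − 69116.41 = 9322.19; nΣy² − (Σy)² = 104.88 − 96.04 = 8.84
r = 50.06 / √(9322.19 × 8.84) = 50.06 / 287.0682 ≈ 0.174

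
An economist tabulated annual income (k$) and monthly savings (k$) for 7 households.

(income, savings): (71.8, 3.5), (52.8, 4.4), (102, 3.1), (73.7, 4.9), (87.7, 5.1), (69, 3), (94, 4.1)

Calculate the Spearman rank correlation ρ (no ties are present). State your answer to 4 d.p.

Rank income: 3, 1, 7, 4, 5, 2, 6
Rank savings: 3, 5, 2, 6, 7, 1, 4
d = rank(income) − rank(savings): 0, -4, 5, -2, -2, 1, 2; Σd² = 54
ρ = 1 − 6Σd² / [n(n²−1)] = 1 − 6×54 / (7×48) = 1 − 324/336 ≈ 0.0357

0.0357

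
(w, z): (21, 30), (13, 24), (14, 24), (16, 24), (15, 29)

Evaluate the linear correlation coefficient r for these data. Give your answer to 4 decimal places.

n = 5, Σw = 79, Σz = 131, Σw² = 1287, Σz² = 3469, Σwz = 2097
nΣwz − ΣwΣz = 10485 − 10349 = 136
nΣw² − (Σw)² = 6435 − 6241 = 194; nΣz² − (Σz)² = 17345 − 17161 = 184
r = 136 / √(194 × 184) = 136 / 188.9339 ≈ 0.7198

0.7198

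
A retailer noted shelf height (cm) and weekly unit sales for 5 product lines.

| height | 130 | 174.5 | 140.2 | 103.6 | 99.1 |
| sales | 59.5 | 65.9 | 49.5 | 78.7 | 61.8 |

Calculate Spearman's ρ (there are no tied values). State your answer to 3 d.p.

Rank height: 3, 5, 4, 2, 1
Rank sales: 2, 4, 1, 5, 3
d = rank(height) − rank(sales): 1, 1, 3, -3, -2; Σd² = 24
ρ = 1 − 6Σd² / [n(n²−1)] = 1 − 6×24 / (5×24) = 1 − 144/120 ≈ -0.200

-0.200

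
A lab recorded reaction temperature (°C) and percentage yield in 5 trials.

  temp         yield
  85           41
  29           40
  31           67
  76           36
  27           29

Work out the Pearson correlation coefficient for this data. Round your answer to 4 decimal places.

n = 5, Σx = 248, Σy = 213, Σx² = 15532, Σy² = 9907, Σxy = 10241
nΣxy − ΣxΣy = 51205 − 52824 = -1619
nΣx² − (Σx)² = 77660 − 61504 = 16156; nΣy² − (Σy)² = 49535 − 45369 = 4166
r = -1619 / √(16156 × 4166) = -1619 / 8204.0171 ≈ -0.1973

-0.1973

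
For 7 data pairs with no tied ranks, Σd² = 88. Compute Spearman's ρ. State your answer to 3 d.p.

ρ = 1 − 6Σd² / [n(n²−1)] = 1 − 6×88 / (7×48)
  = 1 − 528/336 = 1 − 1.5714 ≈ -0.571

-0.571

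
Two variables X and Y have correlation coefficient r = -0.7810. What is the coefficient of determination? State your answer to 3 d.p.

r² = (-0.7810)² = 0.610

0.610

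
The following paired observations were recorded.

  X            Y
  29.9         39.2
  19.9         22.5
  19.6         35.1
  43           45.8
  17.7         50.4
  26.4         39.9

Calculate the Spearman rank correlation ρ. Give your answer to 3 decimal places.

Rank X: 5, 3, 2, 6, 1, 4
Rank Y: 3, 1, 2, 5, 6, 4
d = rank(X) − rank(Y): 2, 2, 0, 1, -5, 0; Σd² = 34
ρ = 1 − 6Σd² / [n(n²−1)] = 1 − 6×34 / (6×35) = 1 − 204/210 ≈ 0.029

0.029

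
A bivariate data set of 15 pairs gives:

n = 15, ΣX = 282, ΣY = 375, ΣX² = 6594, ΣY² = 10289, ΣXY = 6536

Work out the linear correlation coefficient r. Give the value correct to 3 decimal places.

-0.473

r = (nΣXY − ΣXΣY) / √[(nΣX² − (ΣX)²)(nΣY² − (ΣY)²)]
Numerator: 15×6536 − 282×375 = -7710
Denominator: √[(98910 − 79524)(154335 − 140625)] = √[19386 × 13710] = 16302.8237
r = -7710 / 16302.8237 ≈ -0.473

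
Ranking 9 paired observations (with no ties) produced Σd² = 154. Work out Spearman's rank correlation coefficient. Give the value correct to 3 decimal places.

ρ = 1 − 6Σd² / [n(n²−1)] = 1 − 6×154 / (9×80)
  = 1 − 924/720 = 1 − 1.2833 ≈ -0.283

-0.283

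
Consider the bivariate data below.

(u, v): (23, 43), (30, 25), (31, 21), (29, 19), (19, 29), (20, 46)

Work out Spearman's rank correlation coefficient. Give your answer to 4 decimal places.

Rank u: 3, 5, 6, 4, 1, 2
Rank v: 5, 3, 2, 1, 4, 6
d = rank(u) − rank(v): -2, 2, 4, 3, -3, -4; Σd² = 58
ρ = 1 − 6Σd² / [n(n²−1)] = 1 − 6×58 / (6×35) = 1 − 348/210 ≈ -0.6571

-0.6571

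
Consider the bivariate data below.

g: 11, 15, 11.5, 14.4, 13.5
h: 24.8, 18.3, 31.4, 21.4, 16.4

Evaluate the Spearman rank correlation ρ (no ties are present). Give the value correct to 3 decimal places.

Rank g: 1, 5, 2, 4, 3
Rank h: 4, 2, 5, 3, 1
d = rank(g) − rank(h): -3, 3, -3, 1, 2; Σd² = 32
ρ = 1 − 6Σd² / [n(n²−1)] = 1 − 6×32 / (5×24) = 1 − 192/120 ≈ -0.600

-0.600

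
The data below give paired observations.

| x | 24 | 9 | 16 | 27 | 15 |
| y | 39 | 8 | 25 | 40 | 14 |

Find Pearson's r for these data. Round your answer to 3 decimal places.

0.967

n = 5, Σx = 91, Σy = 126, Σx² = 1867, Σy² = 4006, Σxy = 2698
nΣxy − ΣxΣy = 13490 − 11466 = 2024
nΣx² − (Σx)² = 9335 − 8281 = 1054; nΣy² − (Σy)² = 20030 − 15876 = 4154
r = 2024 / √(1054 × 4154) = 2024 / 2092.4426 ≈ 0.967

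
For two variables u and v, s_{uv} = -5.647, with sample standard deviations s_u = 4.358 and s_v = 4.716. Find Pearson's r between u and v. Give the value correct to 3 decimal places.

r = Cov(u,v) / (s_u · s_v) = -5.647 / (4.358 × 4.716)
  = -5.647 / 20.5523 ≈ -0.275

-0.275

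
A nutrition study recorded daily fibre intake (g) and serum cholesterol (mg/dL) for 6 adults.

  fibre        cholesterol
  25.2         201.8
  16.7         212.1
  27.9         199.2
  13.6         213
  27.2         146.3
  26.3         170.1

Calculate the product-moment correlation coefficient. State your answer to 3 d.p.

n = 6, Σx = 136.9, Σy = 1142.5, Σx² = 3308.83, Σy² = 221096.99, Σxy = 25534.9
nΣxy − ΣxΣy = 153209.4 − 156408.25 = -3198.85
nΣx² − (Σx)² = 19852.98 − 18741.61 = 1111.37; nΣy² − (Σy)² = 1326581.94 − 1305306.25 = 21275.69
r = -3198.85 / √(1111.37 × 21275.69) = -3198.85 / 4862.6293 ≈ -0.658

-0.658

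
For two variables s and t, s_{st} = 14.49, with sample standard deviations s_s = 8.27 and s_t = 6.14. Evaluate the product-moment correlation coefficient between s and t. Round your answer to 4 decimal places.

r = Cov(s,t) / (s_s · s_t) = 14.49 / (8.27 × 6.14)
  = 14.49 / 50.7778 ≈ 0.2854

0.2854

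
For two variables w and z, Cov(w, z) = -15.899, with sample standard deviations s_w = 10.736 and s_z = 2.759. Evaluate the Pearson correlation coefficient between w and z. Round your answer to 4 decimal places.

r = Cov(w,z) / (s_w · s_z) = -15.899 / (10.736 × 2.759)
  = -15.899 / 29.6206 ≈ -0.5368

-0.5368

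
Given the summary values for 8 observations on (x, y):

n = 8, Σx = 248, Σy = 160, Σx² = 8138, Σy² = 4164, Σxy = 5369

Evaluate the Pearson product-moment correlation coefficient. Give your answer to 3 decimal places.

0.621

r = (nΣxy − ΣxΣy) / √[(nΣx² − (Σx)²)(nΣy² − (Σy)²)]
Numerator: 8×5369 − 248×160 = 3272
Denominator: √[(65104 − 61504)(33312 − 25600)] = √[3600 × 7712] = 5269.0796
r = 3272 / 5269.0796 ≈ 0.621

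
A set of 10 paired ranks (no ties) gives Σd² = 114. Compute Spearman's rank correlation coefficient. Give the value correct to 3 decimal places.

ρ = 1 − 6Σd² / [n(n²−1)] = 1 − 6×114 / (10×99)
  = 1 − 684/990 = 1 − 0.6909 ≈ 0.309

0.309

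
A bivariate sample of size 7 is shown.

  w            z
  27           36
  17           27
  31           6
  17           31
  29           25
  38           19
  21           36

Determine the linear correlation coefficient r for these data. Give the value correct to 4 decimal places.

n = 7, Σw = 180, Σz = 180, Σw² = 4994, Σz² = 5304, Σwz = 4347
nΣwz − ΣwΣz = 30429 − 32400 = -1971
nΣw² − (Σw)² = 34958 − 32400 = 2558; nΣz² − (Σz)² = 37128 − 32400 = 4728
r = -1971 / √(2558 × 4728) = -1971 / 3477.6751 ≈ -0.5668

-0.5668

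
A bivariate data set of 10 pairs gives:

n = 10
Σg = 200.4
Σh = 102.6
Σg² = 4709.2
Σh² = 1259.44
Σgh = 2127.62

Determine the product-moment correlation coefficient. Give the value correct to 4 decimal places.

0.1889

r = (nΣgh − ΣgΣh) / √[(nΣg² − (Σg)²)(nΣh² − (Σh)²)]
Numerator: 10×2127.62 − 200.4×102.6 = 715.16
Denominator: √[(47092 − 40160.16)(12594.4 − 10526.76)] = √[6931.84 × 2067.64] = 3785.8354
r = 715.16 / 3785.8354 ≈ 0.1889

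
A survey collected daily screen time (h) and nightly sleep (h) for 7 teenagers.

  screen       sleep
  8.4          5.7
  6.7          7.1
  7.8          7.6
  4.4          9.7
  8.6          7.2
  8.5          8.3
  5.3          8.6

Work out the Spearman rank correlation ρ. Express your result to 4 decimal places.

Rank screen: 5, 3, 4, 1, 7, 6, 2
Rank sleep: 1, 2, 4, 7, 3, 5, 6
d = rank(screen) − rank(sleep): 4, 1, 0, -6, 4, 1, -4; Σd² = 86
ρ = 1 − 6Σd² / [n(n²−1)] = 1 − 6×86 / (7×48) = 1 − 516/336 ≈ -0.5357

-0.5357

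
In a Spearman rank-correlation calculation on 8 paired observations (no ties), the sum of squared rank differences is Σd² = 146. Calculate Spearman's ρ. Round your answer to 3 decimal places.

ρ = 1 − 6Σd² / [n(n²−1)] = 1 − 6×146 / (8×63)
  = 1 − 876/504 = 1 − 1.7381 ≈ -0.738

-0.738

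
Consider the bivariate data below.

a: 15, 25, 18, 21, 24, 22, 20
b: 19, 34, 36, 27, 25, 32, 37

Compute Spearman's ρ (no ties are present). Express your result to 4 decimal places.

0.0357

Rank a: 1, 7, 2, 4, 6, 5, 3
Rank b: 1, 5, 6, 3, 2, 4, 7
d = rank(a) − rank(b): 0, 2, -4, 1, 4, 1, -4; Σd² = 54
ρ = 1 − 6Σd² / [n(n²−1)] = 1 − 6×54 / (7×48) = 1 − 324/336 ≈ 0.0357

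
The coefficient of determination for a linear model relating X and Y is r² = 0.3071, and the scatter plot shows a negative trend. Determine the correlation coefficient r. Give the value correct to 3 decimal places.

|r| = √0.3071 = 0.554
The association is negative, so r = −0.554.

-0.554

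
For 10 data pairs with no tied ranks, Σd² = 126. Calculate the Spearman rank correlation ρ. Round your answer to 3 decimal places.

0.236

ρ = 1 − 6Σd² / [n(n²−1)] = 1 − 6×126 / (10×99)
  = 1 − 756/990 = 1 − 0.7636 ≈ 0.236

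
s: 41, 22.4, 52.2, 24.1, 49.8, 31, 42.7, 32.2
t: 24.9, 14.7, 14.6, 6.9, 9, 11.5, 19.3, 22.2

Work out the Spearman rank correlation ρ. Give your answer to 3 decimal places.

0.095

Rank s: 5, 1, 8, 2, 7, 3, 6, 4
Rank t: 8, 5, 4, 1, 2, 3, 6, 7
d = rank(s) − rank(t): -3, -4, 4, 1, 5, 0, 0, -3; Σd² = 76
ρ = 1 − 6Σd² / [n(n²−1)] = 1 − 6×76 / (8×63) = 1 − 456/504 ≈ 0.095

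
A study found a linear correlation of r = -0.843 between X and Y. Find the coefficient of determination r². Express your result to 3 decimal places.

0.711

r² = (-0.843)² = 0.711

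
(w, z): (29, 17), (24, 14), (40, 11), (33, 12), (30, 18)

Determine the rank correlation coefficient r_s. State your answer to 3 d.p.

-0.600

Rank w: 2, 1, 5, 4, 3
Rank z: 4, 3, 1, 2, 5
d = rank(w) − rank(z): -2, -2, 4, 2, -2; Σd² = 32
ρ = 1 − 6Σd² / [n(n²−1)] = 1 − 6×32 / (5×24) = 1 − 192/120 ≈ -0.600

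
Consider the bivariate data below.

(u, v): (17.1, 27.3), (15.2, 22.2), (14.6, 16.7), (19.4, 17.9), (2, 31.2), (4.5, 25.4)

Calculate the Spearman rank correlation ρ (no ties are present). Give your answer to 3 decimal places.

-0.429

Rank u: 5, 4, 3, 6, 1, 2
Rank v: 5, 3, 1, 2, 6, 4
d = rank(u) − rank(v): 0, 1, 2, 4, -5, -2; Σd² = 50
ρ = 1 − 6Σd² / [n(n²−1)] = 1 − 6×50 / (6×35) = 1 − 300/210 ≈ -0.429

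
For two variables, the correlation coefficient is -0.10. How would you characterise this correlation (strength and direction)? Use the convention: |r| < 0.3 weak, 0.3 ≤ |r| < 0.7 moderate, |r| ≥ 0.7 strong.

weak negative

r = -0.10 < 0 so the relationship is negative.
|r| = 0.10, which falls in the weak range.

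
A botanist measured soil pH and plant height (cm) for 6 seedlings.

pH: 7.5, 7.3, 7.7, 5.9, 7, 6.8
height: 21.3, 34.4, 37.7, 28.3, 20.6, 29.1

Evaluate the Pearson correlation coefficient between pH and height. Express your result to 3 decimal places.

0.213

n = 6, Σx = 42.2, Σy = 171.4, Σx² = 298.88, Σy² = 5130.4, Σxy = 1210.21
nΣxy − ΣxΣy = 7261.26 − 7233.08 = 28.18
nΣx² − (Σx)² = 1793.28 − 1780.84 = 12.44; nΣy² − (Σy)² = 30782.4 − 29377.96 = 1404.44
r = 28.18 / √(12.44 × 1404.44) = 28.18 / 132.1788 ≈ 0.213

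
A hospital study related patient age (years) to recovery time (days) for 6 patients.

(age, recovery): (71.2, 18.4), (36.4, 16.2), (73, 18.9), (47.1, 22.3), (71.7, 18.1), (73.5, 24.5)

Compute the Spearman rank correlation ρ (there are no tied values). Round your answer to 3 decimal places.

0.600

Rank age: 3, 1, 5, 2, 4, 6
Rank recovery: 3, 1, 4, 5, 2, 6
d = rank(age) − rank(recovery): 0, 0, 1, -3, 2, 0; Σd² = 14
ρ = 1 − 6Σd² / [n(n²−1)] = 1 − 6×14 / (6×35) = 1 − 84/210 ≈ 0.600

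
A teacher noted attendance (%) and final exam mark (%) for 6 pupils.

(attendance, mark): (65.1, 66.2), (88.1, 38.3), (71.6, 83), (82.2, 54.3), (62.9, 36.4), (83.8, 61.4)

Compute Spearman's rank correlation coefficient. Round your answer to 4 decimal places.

-0.0286

Rank attendance: 2, 6, 3, 4, 1, 5
Rank mark: 5, 2, 6, 3, 1, 4
d = rank(attendance) − rank(mark): -3, 4, -3, 1, 0, 1; Σd² = 36
ρ = 1 − 6Σd² / [n(n²−1)] = 1 − 6×36 / (6×35) = 1 − 216/210 ≈ -0.0286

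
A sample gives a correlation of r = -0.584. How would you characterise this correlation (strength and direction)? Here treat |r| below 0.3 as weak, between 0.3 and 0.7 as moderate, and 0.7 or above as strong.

r = -0.584 < 0 so the relationship is negative.
|r| = 0.584, which falls in the moderate range.

moderate negative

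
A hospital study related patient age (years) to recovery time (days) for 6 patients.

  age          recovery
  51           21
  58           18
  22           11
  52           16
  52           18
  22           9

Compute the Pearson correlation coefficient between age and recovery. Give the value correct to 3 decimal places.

0.905

n = 6, Σx = 257, Σy = 93, Σx² = 12341, Σy² = 1547, Σxy = 4323
nΣxy − ΣxΣy = 25938 − 23901 = 2037
nΣx² − (Σx)² = 74046 − 66049 = 7997; nΣy² − (Σy)² = 9282 − 8649 = 633
r = 2037 / √(7997 × 633) = 2037 / 2249.9113 ≈ 0.905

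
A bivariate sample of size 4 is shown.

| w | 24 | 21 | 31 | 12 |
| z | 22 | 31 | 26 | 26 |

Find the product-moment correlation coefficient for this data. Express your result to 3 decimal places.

n = 4, Σw = 88, Σz = 105, Σw² = 2122, Σz² = 2797, Σwz = 2297
nΣwz − ΣwΣz = 9188 − 9240 = -52
nΣw² − (Σw)² = 8488 − 7744 = 744; nΣz² − (Σz)² = 11188 − 11025 = 163
r = -52 / √(744 × 163) = -52 / 348.2413 ≈ -0.149

-0.149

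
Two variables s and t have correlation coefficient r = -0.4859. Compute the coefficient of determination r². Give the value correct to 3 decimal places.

0.236

r² = (-0.4859)² = 0.236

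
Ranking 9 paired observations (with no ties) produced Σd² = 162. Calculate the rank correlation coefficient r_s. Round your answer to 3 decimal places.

ρ = 1 − 6Σd² / [n(n²−1)] = 1 − 6×162 / (9×80)
  = 1 − 972/720 = 1 − 1.3500 ≈ -0.350

-0.350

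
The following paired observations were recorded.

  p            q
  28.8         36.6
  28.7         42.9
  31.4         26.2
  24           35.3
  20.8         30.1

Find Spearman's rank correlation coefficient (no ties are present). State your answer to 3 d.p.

Rank p: 4, 3, 5, 2, 1
Rank q: 4, 5, 1, 3, 2
d = rank(p) − rank(q): 0, -2, 4, -1, -1; Σd² = 22
ρ = 1 − 6Σd² / [n(n²−1)] = 1 − 6×22 / (5×24) = 1 − 132/120 ≈ -0.100

-0.100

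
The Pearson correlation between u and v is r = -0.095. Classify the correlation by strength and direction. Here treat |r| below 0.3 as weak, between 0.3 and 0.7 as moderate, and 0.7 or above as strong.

r = -0.095 < 0 so the relationship is negative.
|r| = 0.095, which falls in the weak range.

weak negative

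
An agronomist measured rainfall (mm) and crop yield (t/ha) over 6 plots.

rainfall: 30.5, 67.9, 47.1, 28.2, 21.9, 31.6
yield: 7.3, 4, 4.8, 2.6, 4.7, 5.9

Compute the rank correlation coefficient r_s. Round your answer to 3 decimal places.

0.086

Rank rainfall: 3, 6, 5, 2, 1, 4
Rank yield: 6, 2, 4, 1, 3, 5
d = rank(rainfall) − rank(yield): -3, 4, 1, 1, -2, -1; Σd² = 32
ρ = 1 − 6Σd² / [n(n²−1)] = 1 − 6×32 / (6×35) = 1 − 192/210 ≈ 0.086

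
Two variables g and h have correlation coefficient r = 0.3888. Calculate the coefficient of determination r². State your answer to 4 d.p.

r² = (0.3888)² = 0.1512

0.1512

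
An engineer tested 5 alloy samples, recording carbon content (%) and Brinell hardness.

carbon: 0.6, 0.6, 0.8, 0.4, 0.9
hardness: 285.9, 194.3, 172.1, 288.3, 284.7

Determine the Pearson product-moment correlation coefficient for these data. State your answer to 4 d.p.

n = 5, Σx = 3.3, Σy = 1225.3, Σx² = 2.33, Σy² = 313280.69, Σxy = 797.35
nΣxy − ΣxΣy = 3986.75 − 4043.49 = -56.74
nΣx² − (Σx)² = 11.65 − 10.89 = 0.76; nΣy² − (Σy)² = 1566403.45 − 1501360.09 = 65043.36
r = -56.74 / √(0.76 × 65043.36) = -56.74 / 222.3352 ≈ -0.2552

-0.2552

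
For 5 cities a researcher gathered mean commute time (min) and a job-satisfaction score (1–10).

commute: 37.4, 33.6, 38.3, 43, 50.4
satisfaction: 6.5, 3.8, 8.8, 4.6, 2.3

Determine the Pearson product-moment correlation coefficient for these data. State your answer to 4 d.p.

-0.5002

n = 5, Σx = 202.7, Σy = 26, Σx² = 8383.77, Σy² = 160.58, Σxy = 1021.54
nΣxy − ΣxΣy = 5107.7 − 5270.2 = -162.5
nΣx² − (Σx)² = 41918.85 − 41087.29 = 831.56; nΣy² − (Σy)² = 802.9 − 676 = 126.9
r = -162.5 / √(831.56 × 126.9) = -162.5 / 324.8461 ≈ -0.5002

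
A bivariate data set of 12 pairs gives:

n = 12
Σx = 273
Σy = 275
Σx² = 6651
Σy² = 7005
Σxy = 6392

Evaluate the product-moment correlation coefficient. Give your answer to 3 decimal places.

r = (nΣxy − ΣxΣy) / √[(nΣx² − (Σx)²)(nΣy² − (Σy)²)]
Numerator: 12×6392 − 273×275 = 1629
Denominator: √[(79812 − 74529)(84060 − 75625)] = √[5283 × 8435] = 6675.4854
r = 1629 / 6675.4854 ≈ 0.244

0.244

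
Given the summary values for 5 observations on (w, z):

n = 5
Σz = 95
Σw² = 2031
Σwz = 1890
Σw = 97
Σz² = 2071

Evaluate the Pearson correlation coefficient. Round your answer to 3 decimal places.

0.236

r = (nΣwz − ΣwΣz) / √[(nΣw² − (Σw)²)(nΣz² − (Σz)²)]
Numerator: 5×1890 − 97×95 = 235
Denominator: √[(10155 − 9409)(10355 − 9025)] = √[746 × 1330] = 996.0823
r = 235 / 996.0823 ≈ 0.236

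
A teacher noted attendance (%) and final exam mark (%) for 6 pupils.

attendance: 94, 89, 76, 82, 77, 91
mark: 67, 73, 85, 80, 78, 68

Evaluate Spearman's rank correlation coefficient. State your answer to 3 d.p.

-0.943

Rank attendance: 6, 4, 1, 3, 2, 5
Rank mark: 1, 3, 6, 5, 4, 2
d = rank(attendance) − rank(mark): 5, 1, -5, -2, -2, 3; Σd² = 68
ρ = 1 − 6Σd² / [n(n²−1)] = 1 − 6×68 / (6×35) = 1 − 408/210 ≈ -0.943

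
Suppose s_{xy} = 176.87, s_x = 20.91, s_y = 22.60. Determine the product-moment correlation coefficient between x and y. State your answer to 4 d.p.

0.3743

r = Cov(x,y) / (s_x · s_y) = 176.87 / (20.91 × 22.60)
  = 176.87 / 472.5660 ≈ 0.3743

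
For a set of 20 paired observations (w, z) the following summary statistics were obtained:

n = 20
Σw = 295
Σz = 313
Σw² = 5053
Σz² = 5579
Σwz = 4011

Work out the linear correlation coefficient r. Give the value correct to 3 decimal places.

-0.877

r = (nΣwz − ΣwΣz) / √[(nΣw² − (Σw)²)(nΣz² − (Σz)²)]
Numerator: 20×4011 − 295×313 = -12115
Denominator: √[(101060 − 87025)(111580 − 97969)] = √[14035 × 13611] = 13821.3742
r = -12115 / 13821.3742 ≈ -0.877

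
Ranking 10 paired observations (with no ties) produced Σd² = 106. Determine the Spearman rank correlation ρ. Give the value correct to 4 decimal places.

ρ = 1 − 6Σd² / [n(n²−1)] = 1 − 6×106 / (10×99)
  = 1 − 636/990 = 1 − 0.64242 ≈ 0.3576

0.3576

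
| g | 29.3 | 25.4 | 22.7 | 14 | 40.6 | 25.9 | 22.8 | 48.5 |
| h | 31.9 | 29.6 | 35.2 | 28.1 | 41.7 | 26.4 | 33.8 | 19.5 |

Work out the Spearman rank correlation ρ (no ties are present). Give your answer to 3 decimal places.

-0.167

Rank g: 6, 4, 2, 1, 7, 5, 3, 8
Rank h: 5, 4, 7, 3, 8, 2, 6, 1
d = rank(g) − rank(h): 1, 0, -5, -2, -1, 3, -3, 7; Σd² = 98
ρ = 1 − 6Σd² / [n(n²−1)] = 1 − 6×98 / (8×63) = 1 − 588/504 ≈ -0.167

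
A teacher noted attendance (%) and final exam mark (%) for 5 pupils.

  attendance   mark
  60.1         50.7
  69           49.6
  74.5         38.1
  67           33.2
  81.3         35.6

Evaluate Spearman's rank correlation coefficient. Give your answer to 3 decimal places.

Rank attendance: 1, 3, 4, 2, 5
Rank mark: 5, 4, 3, 1, 2
d = rank(attendance) − rank(mark): -4, -1, 1, 1, 3; Σd² = 28
ρ = 1 − 6Σd² / [n(n²−1)] = 1 − 6×28 / (5×24) = 1 − 168/120 ≈ -0.400

-0.400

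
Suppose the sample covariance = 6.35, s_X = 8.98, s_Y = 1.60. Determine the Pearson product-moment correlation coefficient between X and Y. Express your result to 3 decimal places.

0.442

r = Cov(X,Y) / (s_X · s_Y) = 6.35 / (8.98 × 1.60)
  = 6.35 / 14.3680 ≈ 0.442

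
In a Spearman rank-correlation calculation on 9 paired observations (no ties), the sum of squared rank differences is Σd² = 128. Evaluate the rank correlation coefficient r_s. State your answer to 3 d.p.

-0.067

ρ = 1 − 6Σd² / [n(n²−1)] = 1 − 6×128 / (9×80)
  = 1 − 768/720 = 1 − 1.0667 ≈ -0.067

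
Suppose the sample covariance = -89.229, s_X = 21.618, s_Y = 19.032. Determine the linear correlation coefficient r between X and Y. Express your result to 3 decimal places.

r = Cov(X,Y) / (s_X · s_Y) = -89.229 / (21.618 × 19.032)
  = -89.229 / 411.4338 ≈ -0.217

-0.217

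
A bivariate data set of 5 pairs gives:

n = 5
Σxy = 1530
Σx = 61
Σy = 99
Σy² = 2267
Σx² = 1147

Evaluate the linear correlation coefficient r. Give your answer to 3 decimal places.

0.917

r = (nΣxy − ΣxΣy) / √[(nΣx² − (Σx)²)(nΣy² − (Σy)²)]
Numerator: 5×1530 − 61×99 = 1611
Denominator: √[(5735 − 3721)(11335 − 9801)] = √[2014 × 1534] = 1757.6905
r = 1611 / 1757.6905 ≈ 0.917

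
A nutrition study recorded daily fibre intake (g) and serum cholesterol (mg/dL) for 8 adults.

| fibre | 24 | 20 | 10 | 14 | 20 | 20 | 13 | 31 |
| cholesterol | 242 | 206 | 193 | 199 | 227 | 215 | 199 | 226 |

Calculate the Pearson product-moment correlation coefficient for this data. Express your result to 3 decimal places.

0.803

n = 8, Σx = 152, Σy = 1707, Σx² = 3202, Σy² = 366281, Σxy = 33077
nΣxy − ΣxΣy = 264616 − 259464 = 5152
nΣx² − (Σx)² = 25616 − 23104 = 2512; nΣy² − (Σy)² = 2930248 − 2913849 = 16399
r = 5152 / √(2512 × 16399) = 5152 / 6418.2777 ≈ 0.803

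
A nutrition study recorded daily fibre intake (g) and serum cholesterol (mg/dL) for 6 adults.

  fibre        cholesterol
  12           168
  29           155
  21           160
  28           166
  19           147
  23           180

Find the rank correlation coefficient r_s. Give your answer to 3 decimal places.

Rank fibre: 1, 6, 3, 5, 2, 4
Rank cholesterol: 5, 2, 3, 4, 1, 6
d = rank(fibre) − rank(cholesterol): -4, 4, 0, 1, 1, -2; Σd² = 38
ρ = 1 − 6Σd² / [n(n²−1)] = 1 − 6×38 / (6×35) = 1 − 228/210 ≈ -0.086

-0.086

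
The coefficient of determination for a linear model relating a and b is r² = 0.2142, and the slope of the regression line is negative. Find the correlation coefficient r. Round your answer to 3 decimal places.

-0.463

|r| = √0.2142 = 0.463
The association is negative, so r = −0.463.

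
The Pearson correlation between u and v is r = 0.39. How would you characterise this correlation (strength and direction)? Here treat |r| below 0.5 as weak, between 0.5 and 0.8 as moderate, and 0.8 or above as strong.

weak positive

r = 0.39 > 0 so the relationship is positive.
|r| = 0.39, which falls in the weak range.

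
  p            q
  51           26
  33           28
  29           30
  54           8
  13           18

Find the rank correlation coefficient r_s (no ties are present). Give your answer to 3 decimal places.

-0.400

Rank p: 4, 3, 2, 5, 1
Rank q: 3, 4, 5, 1, 2
d = rank(p) − rank(q): 1, -1, -3, 4, -1; Σd² = 28
ρ = 1 − 6Σd² / [n(n²−1)] = 1 − 6×28 / (5×24) = 1 − 168/120 ≈ -0.400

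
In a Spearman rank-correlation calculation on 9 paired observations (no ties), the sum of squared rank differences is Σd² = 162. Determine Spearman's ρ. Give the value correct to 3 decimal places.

-0.350

ρ = 1 − 6Σd² / [n(n²−1)] = 1 − 6×162 / (9×80)
  = 1 − 972/720 = 1 − 1.3500 ≈ -0.350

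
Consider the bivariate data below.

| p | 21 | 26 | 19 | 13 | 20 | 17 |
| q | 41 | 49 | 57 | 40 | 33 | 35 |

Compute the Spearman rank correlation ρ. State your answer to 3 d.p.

0.314

Rank p: 5, 6, 3, 1, 4, 2
Rank q: 4, 5, 6, 3, 1, 2
d = rank(p) − rank(q): 1, 1, -3, -2, 3, 0; Σd² = 24
ρ = 1 − 6Σd² / [n(n²−1)] = 1 − 6×24 / (6×35) = 1 − 144/210 ≈ 0.314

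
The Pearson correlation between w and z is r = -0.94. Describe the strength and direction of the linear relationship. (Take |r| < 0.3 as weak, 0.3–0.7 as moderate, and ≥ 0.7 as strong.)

r = -0.94 < 0 so the relationship is negative.
|r| = 0.94, which falls in the strong range.

strong negative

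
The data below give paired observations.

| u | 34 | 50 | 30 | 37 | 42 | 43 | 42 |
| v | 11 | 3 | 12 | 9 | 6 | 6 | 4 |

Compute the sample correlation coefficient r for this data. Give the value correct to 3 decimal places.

n = 7, Σu = 278, Σv = 51, Σu² = 11302, Σv² = 443, Σuv = 1895
nΣuv − ΣuΣv = 13265 − 14178 = -913
nΣu² − (Σu)² = 79114 − 77284 = 1830; nΣv² − (Σv)² = 3101 − 2601 = 500
r = -913 / √(1830 × 500) = -913 / 956.5563 ≈ -0.954

-0.954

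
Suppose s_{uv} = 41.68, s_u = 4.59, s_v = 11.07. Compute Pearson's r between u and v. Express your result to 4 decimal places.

r = Cov(u,v) / (s_u · s_v) = 41.68 / (4.59 × 11.07)
  = 41.68 / 50.8113 ≈ 0.8203

0.8203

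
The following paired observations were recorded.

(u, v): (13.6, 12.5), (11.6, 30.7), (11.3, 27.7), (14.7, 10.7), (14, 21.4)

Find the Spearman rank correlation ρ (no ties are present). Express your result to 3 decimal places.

Rank u: 3, 2, 1, 5, 4
Rank v: 2, 5, 4, 1, 3
d = rank(u) − rank(v): 1, -3, -3, 4, 1; Σd² = 36
ρ = 1 − 6Σd² / [n(n²−1)] = 1 − 6×36 / (5×24) = 1 − 216/120 ≈ -0.800

-0.800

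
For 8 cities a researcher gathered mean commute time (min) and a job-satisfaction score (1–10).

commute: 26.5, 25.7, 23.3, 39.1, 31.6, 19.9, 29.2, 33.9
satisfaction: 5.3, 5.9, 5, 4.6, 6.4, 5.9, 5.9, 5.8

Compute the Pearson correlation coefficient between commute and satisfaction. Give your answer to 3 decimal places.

-0.259

n = 8, Σx = 229.2, Σy = 44.8, Σx² = 6830.86, Σy² = 253.28, Σxy = 1276.99
nΣxy − ΣxΣy = 10215.92 − 10268.16 = -52.24
nΣx² − (Σx)² = 54646.88 − 52532.64 = 2114.24; nΣy² − (Σy)² = 2026.24 − 2007.04 = 19.2
r = -52.24 / √(2114.24 × 19.2) = -52.24 / 201.4781 ≈ -0.259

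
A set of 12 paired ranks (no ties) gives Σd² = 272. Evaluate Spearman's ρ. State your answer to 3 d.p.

0.049

ρ = 1 − 6Σd² / [n(n²−1)] = 1 − 6×272 / (12×143)
  = 1 − 1632/1716 = 1 − 0.9510 ≈ 0.049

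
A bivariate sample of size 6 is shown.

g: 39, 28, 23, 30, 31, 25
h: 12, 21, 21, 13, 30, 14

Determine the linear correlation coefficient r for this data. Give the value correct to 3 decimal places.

-0.243

n = 6, Σg = 176, Σh = 111, Σg² = 5320, Σh² = 2291, Σgh = 3209
nΣgh − ΣgΣh = 19254 − 19536 = -282
nΣg² − (Σg)² = 31920 − 30976 = 944; nΣh² − (Σh)² = 13746 − 12321 = 1425
r = -282 / √(944 × 1425) = -282 / 1159.8276 ≈ -0.243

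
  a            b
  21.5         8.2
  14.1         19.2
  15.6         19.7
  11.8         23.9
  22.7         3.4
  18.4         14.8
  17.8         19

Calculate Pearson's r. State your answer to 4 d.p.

-0.9442

n = 7, Σa = 121.9, Σb = 108.2, Σa² = 2214.35, Σb² = 1986.78, Σab = 1724.06
nΣab − ΣaΣb = 12068.42 − 13189.58 = -1121.16
nΣa² − (Σa)² = 15500.45 − 14859.61 = 640.84; nΣb² − (Σb)² = 13907.46 − 11707.24 = 2200.22
r = -1121.16 / √(640.84 × 2200.22) = -1121.16 / 1187.4296 ≈ -0.9442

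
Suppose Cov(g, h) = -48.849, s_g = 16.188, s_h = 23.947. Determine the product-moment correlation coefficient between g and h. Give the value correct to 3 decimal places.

-0.126

r = Cov(g,h) / (s_g · s_h) = -48.849 / (16.188 × 23.947)
  = -48.849 / 387.6540 ≈ -0.126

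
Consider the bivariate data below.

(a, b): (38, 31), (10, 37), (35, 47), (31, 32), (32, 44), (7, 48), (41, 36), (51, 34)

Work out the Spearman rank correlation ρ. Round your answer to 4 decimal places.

Rank a: 6, 2, 5, 3, 4, 1, 7, 8
Rank b: 1, 5, 7, 2, 6, 8, 4, 3
d = rank(a) − rank(b): 5, -3, -2, 1, -2, -7, 3, 5; Σd² = 126
ρ = 1 − 6Σd² / [n(n²−1)] = 1 − 6×126 / (8×63) = 1 − 756/504 ≈ -0.5000

-0.5000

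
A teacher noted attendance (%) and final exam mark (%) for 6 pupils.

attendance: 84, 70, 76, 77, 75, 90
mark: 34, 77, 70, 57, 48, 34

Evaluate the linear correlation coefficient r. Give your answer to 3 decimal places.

n = 6, Σx = 472, Σy = 320, Σx² = 37386, Σy² = 18694, Σxy = 24615
nΣxy − ΣxΣy = 147690 − 151040 = -3350
nΣx² − (Σx)² = 224316 − 222784 = 1532; nΣy² − (Σy)² = 112164 − 102400 = 9764
r = -3350 / √(1532 × 9764) = -3350 / 3867.6153 ≈ -0.866

-0.866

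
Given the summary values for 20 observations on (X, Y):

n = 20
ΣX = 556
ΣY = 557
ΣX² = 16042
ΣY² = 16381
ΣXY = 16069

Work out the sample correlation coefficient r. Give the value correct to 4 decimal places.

r = (nΣXY − ΣXΣY) / √[(nΣX² − (ΣX)²)(nΣY² − (ΣY)²)]
Numerator: 20×16069 − 556×557 = 11688
Denominator: √[(320840 − 309136)(327620 − 310249)] = √[11704 × 17371] = 14258.6880
r = 11688 / 14258.6880 ≈ 0.8197

0.8197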